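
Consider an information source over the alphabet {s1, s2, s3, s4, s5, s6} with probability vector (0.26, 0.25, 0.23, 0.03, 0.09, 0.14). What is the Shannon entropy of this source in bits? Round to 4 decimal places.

H = −Σ pᵢ log₂ pᵢ.
−0.26·log₂(0.26) = 0.5053
−0.25·log₂(0.25) = 0.5000
−0.23·log₂(0.23) = 0.4877
−0.03·log₂(0.03) = 0.1518
−0.09·log₂(0.09) = 0.3127
−0.14·log₂(0.14) = 0.3971
Sum ≈ 2.3545 → 2.3545 bits.

2.3545 bits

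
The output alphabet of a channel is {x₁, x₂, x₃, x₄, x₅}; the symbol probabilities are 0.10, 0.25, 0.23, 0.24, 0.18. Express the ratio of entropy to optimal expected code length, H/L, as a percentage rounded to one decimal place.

Entropy H = −Σ p log₂ p ≈ 2.2593 bits.
Huffman merges: 1/10+9/50→7/25; 23/100+6/25→47/100; 1/4+7/25→53/100; 47/100+53/100→1. L = 57/25 ≈ 2.2800.
Efficiency = H/L = 2.2593/2.2800 = 99.1%.

99.1%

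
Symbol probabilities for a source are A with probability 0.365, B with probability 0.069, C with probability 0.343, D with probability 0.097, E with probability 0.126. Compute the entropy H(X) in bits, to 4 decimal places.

H = −Σ pᵢ log₂ pᵢ.
−0.365·log₂(0.365) = 0.5307
−0.069·log₂(0.069) = 0.2662
−0.343·log₂(0.343) = 0.5295
−0.097·log₂(0.097) = 0.3265
−0.126·log₂(0.126) = 0.3766
Sum ≈ 2.0294 → 2.0294 bits.

2.0294 bits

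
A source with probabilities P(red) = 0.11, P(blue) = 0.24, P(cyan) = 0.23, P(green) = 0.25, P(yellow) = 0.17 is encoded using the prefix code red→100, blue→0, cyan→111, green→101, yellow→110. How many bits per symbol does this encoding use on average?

L̄ = Σ pᵢ·ℓᵢ = 0.11·3 + 0.24·1 + 0.23·3 + 0.25·3 + 0.17·3 = 2.52 bits/symbol.

2.52 bits/symbol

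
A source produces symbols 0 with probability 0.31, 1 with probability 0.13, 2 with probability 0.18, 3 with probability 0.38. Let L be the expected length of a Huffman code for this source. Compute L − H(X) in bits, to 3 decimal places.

0.048 bits

Entropy H = −Σ p log₂ p ≈ 1.8822 bits.
Huffman merges: 13/100+9/50→31/100; 31/100+31/100→31/50; 19/50+31/50→1. L = 193/100 ≈ 1.9300.
L − H = 1.9300 − 1.8822 = 0.048 bits.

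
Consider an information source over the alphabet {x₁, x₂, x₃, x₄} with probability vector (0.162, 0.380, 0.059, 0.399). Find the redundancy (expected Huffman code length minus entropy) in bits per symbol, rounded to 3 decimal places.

0.096 bits

Entropy H = −Σ p log₂ p ≈ 1.7256 bits.
Huffman merges: 59/1000+81/500→221/1000; 221/1000+19/50→601/1000; 399/1000+601/1000→1. L = 911/500 ≈ 1.8220.
L − H = 1.8220 − 1.7256 = 0.096 bits.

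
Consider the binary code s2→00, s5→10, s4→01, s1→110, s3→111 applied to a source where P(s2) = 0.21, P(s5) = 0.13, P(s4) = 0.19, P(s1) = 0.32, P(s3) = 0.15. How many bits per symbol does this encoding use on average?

2.47 bits/symbol

L̄ = Σ pᵢ·ℓᵢ = 0.21·2 + 0.13·2 + 0.19·2 + 0.32·3 + 0.15·3 = 2.47 bits/symbol.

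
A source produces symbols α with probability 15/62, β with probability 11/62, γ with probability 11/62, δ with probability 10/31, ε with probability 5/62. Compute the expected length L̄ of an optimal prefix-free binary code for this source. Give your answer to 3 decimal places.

2.258 bits/symbol

Repeatedly combine the two least-probable nodes; the expected code length is the sum of the merged weights.
merge 5/62 + 11/62 → 8/31
merge 11/62 + 15/62 → 13/31
merge 8/31 + 10/31 → 18/31
merge 13/31 + 18/31 → 1
L = 8/31 + 13/31 + 18/31 + 1 = 70/31 ≈ 2.258 bits/symbol.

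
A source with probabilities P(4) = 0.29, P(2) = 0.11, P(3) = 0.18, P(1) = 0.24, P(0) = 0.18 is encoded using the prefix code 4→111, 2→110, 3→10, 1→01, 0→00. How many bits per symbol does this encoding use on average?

L̄ = Σ pᵢ·ℓᵢ = 0.29·3 + 0.11·3 + 0.18·2 + 0.24·2 + 0.18·2 = 2.4 bits/symbol.

2.4 bits/symbol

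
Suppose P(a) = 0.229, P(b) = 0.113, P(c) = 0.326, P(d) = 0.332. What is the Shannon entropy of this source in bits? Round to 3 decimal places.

1.898 bits

H = −Σ pᵢ log₂ pᵢ.
−0.229·log₂(0.229) = 0.4870
−0.113·log₂(0.113) = 0.3555
−0.326·log₂(0.326) = 0.5272
−0.332·log₂(0.332) = 0.5281
Sum ≈ 1.8977 → 1.898 bits.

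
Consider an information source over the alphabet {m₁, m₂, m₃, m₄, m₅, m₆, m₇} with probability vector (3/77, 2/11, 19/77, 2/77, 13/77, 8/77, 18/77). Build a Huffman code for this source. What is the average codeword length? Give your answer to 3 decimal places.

2.571 bits/symbol

Repeatedly combine the two least-probable nodes; the expected code length is the sum of the merged weights.
merge 2/77 + 3/77 → 5/77
merge 5/77 + 8/77 → 13/77
merge 13/77 + 13/77 → 26/77
merge 2/11 + 18/77 → 32/77
merge 19/77 + 26/77 → 45/77
merge 32/77 + 45/77 → 1
L = 5/77 + 13/77 + 26/77 + 32/77 + 45/77 + 1 = 18/7 ≈ 2.571 bits/symbol.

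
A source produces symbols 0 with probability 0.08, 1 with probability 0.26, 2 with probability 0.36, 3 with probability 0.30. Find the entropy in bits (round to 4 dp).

1.8485 bits

H = −Σ pᵢ log₂ pᵢ.
−0.08·log₂(0.08) = 0.2915
−0.26·log₂(0.26) = 0.5053
−0.36·log₂(0.36) = 0.5306
−0.30·log₂(0.30) = 0.5211
Sum ≈ 1.8485 → 1.8485 bits.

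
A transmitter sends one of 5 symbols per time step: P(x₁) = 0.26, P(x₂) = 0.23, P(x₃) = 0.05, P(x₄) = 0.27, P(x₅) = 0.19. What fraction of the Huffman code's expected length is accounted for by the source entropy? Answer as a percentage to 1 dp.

Entropy H = −Σ p log₂ p ≈ 2.1743 bits.
Huffman merges: 1/20+19/100→6/25; 23/100+6/25→47/100; 13/50+27/100→53/100; 47/100+53/100→1. L = 56/25 ≈ 2.2400.
Efficiency = H/L = 2.1743/2.2400 = 97.1%.

97.1%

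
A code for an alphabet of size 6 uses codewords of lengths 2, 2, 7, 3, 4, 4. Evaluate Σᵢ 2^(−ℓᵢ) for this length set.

With common denominator 2^7 = 128: Σ 2^(−ℓᵢ) = 32/128 + 32/128 + 1/128 + 16/128 + 8/128 + 8/128 = 97/128 = 0.7578125.

0.7578125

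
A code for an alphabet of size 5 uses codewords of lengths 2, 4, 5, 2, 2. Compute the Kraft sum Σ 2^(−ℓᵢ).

0.84375

With common denominator 2^5 = 32: Σ 2^(−ℓᵢ) = 8/32 + 2/32 + 1/32 + 8/32 + 8/32 = 27/32 = 0.84375.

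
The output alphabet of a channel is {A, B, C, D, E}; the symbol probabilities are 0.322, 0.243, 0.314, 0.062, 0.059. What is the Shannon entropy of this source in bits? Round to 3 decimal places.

H = −Σ pᵢ log₂ pᵢ.
−0.322·log₂(0.322) = 0.5264
−0.243·log₂(0.243) = 0.4960
−0.314·log₂(0.314) = 0.5247
−0.062·log₂(0.062) = 0.2487
−0.059·log₂(0.059) = 0.2409
Sum ≈ 2.0368 → 2.037 bits.

2.037 bits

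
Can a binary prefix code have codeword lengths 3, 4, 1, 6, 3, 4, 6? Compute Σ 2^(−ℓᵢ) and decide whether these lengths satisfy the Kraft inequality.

With common denominator 2^6 = 64: Σ 2^(−ℓᵢ) = 8/64 + 4/64 + 32/64 + 1/64 + 8/64 + 4/64 + 1/64 = 58/64 = 0.90625.
Kraft's inequality requires Σ ≤ 1; here Σ = 0.90625 ≤ 1, so such a prefix code exists.

0.90625; yes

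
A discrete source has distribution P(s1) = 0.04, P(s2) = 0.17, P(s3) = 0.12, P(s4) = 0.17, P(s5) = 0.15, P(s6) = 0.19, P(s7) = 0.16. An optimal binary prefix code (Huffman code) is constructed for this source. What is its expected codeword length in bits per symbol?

Repeatedly combine the two least-probable nodes; the expected code length is the sum of the merged weights.
merge 1/25 + 3/25 → 4/25
merge 3/20 + 4/25 → 31/100
merge 4/25 + 17/100 → 33/100
merge 17/100 + 19/100 → 9/25
merge 31/100 + 33/100 → 16/25
merge 9/25 + 16/25 → 1
L = 4/25 + 31/100 + 33/100 + 9/25 + 16/25 + 1 = 14/5 = 2.8 bits/symbol.

2.8 bits/symbol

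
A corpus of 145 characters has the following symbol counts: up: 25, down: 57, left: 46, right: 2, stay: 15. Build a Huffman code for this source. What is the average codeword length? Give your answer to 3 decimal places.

2.014 bits/symbol

Probabilities are the counts divided by 145.
Repeatedly combine the two least-probable nodes; the expected code length is the sum of the merged weights.
merge 2/145 + 3/29 → 17/145
merge 17/145 + 5/29 → 42/145
merge 42/145 + 46/145 → 88/145
merge 57/145 + 88/145 → 1
L = 17/145 + 42/145 + 88/145 + 1 = 292/145 ≈ 2.014 bits/symbol.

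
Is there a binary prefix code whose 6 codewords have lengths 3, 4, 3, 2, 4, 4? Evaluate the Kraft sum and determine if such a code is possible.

0.6875; yes

With common denominator 2^4 = 16: Σ 2^(−ℓᵢ) = 2/16 + 1/16 + 2/16 + 4/16 + 1/16 + 1/16 = 11/16 = 0.6875.
Kraft's inequality requires Σ ≤ 1; here Σ = 0.6875 ≤ 1, so such a prefix code exists.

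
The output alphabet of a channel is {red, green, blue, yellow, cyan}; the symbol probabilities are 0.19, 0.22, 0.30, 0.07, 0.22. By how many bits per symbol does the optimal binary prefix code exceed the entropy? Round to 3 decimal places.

Entropy H = −Σ p log₂ p ≈ 2.2060 bits.
Huffman merges: 7/100+19/100→13/50; 11/50+11/50→11/25; 13/50+3/10→14/25; 11/25+14/25→1. L = 113/50 ≈ 2.2600.
L − H = 2.2600 − 2.2060 = 0.054 bits.

0.054 bits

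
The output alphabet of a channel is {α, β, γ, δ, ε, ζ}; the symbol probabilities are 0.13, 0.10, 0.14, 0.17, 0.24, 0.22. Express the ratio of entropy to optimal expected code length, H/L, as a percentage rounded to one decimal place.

Entropy H = −Σ p log₂ p ≈ 2.5212 bits.
Huffman merges: 1/10+13/100→23/100; 7/50+17/100→31/100; 11/50+23/100→9/20; 6/25+31/100→11/20; 9/20+11/20→1. L = 127/50 ≈ 2.5400.
Efficiency = H/L = 2.5212/2.5400 = 99.3%.

99.3%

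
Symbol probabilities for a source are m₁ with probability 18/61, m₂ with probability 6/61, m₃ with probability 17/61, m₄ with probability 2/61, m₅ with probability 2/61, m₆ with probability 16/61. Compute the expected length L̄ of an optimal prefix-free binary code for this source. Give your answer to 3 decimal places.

Repeatedly combine the two least-probable nodes; the expected code length is the sum of the merged weights.
merge 2/61 + 2/61 → 4/61
merge 4/61 + 6/61 → 10/61
merge 10/61 + 16/61 → 26/61
merge 17/61 + 18/61 → 35/61
merge 26/61 + 35/61 → 1
L = 4/61 + 10/61 + 26/61 + 35/61 + 1 = 136/61 ≈ 2.230 bits/symbol.

2.230 bits/symbol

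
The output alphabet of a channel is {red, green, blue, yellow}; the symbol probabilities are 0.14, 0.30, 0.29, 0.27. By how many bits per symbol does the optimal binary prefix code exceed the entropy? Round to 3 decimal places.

Entropy H = −Σ p log₂ p ≈ 1.9461 bits.
Huffman merges: 7/50+27/100→41/100; 29/100+3/10→59/100; 41/100+59/100→1. L = 2 ≈ 2.0000.
L − H = 2.0000 − 1.9461 = 0.054 bits.

0.054 bits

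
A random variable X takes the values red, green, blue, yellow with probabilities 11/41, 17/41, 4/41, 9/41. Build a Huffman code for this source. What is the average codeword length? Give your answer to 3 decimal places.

1.902 bits/symbol

Repeatedly combine the two least-probable nodes; the expected code length is the sum of the merged weights.
merge 4/41 + 9/41 → 13/41
merge 11/41 + 13/41 → 24/41
merge 17/41 + 24/41 → 1
L = 13/41 + 24/41 + 1 = 78/41 ≈ 1.902 bits/symbol.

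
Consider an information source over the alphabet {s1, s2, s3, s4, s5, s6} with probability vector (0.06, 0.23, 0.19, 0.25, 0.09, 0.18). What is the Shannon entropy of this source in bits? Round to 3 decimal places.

2.444 bits

H = −Σ pᵢ log₂ pᵢ.
−0.06·log₂(0.06) = 0.2435
−0.23·log₂(0.23) = 0.4877
−0.19·log₂(0.19) = 0.4552
−0.25·log₂(0.25) = 0.5000
−0.09·log₂(0.09) = 0.3127
−0.18·log₂(0.18) = 0.4453
Sum ≈ 2.4444 → 2.444 bits.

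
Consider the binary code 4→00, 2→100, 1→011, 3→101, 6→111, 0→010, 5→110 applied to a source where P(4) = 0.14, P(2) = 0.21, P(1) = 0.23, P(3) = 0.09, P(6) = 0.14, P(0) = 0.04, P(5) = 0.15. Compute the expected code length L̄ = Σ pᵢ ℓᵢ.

2.86 bits/symbol

L̄ = Σ pᵢ·ℓᵢ = 0.14·2 + 0.21·3 + 0.23·3 + 0.09·3 + 0.14·3 + 0.04·3 + 0.15·3 = 2.86 bits/symbol.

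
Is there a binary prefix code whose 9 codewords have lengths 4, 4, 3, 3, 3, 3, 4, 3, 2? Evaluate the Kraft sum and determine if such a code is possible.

1.0625; no

With common denominator 2^4 = 16: Σ 2^(−ℓᵢ) = 1/16 + 1/16 + 2/16 + 2/16 + 2/16 + 2/16 + 1/16 + 2/16 + 4/16 = 17/16 = 1.0625.
Kraft's inequality requires Σ ≤ 1; here Σ = 1.0625 > 1, so no such prefix code exists.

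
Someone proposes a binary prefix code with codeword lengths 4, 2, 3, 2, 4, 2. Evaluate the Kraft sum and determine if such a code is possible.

With common denominator 2^4 = 16: Σ 2^(−ℓᵢ) = 1/16 + 4/16 + 2/16 + 4/16 + 1/16 + 4/16 = 16/16 = 1.
Kraft's inequality requires Σ ≤ 1; here Σ = 1 ≤ 1, so such a prefix code exists.

1; yes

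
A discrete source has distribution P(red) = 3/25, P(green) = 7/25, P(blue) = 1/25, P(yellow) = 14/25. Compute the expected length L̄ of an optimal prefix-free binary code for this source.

Repeatedly combine the two least-probable nodes; the expected code length is the sum of the merged weights.
merge 1/25 + 3/25 → 4/25
merge 4/25 + 7/25 → 11/25
merge 11/25 + 14/25 → 1
L = 4/25 + 11/25 + 1 = 8/5 = 1.6 bits/symbol.

1.6 bits/symbol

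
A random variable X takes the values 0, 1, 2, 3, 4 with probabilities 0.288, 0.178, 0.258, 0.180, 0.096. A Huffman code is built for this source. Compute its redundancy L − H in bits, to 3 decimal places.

Entropy H = −Σ p log₂ p ≈ 2.2346 bits.
Huffman merges: 12/125+89/500→137/500; 9/50+129/500→219/500; 137/500+36/125→281/500; 219/500+281/500→1. L = 1137/500 ≈ 2.2740.
L − H = 2.2740 − 2.2346 = 0.039 bits.

0.039 bits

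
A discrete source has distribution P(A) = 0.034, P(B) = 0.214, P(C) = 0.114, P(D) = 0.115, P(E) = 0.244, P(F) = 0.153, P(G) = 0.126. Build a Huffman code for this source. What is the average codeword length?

Repeatedly combine the two least-probable nodes; the expected code length is the sum of the merged weights.
merge 17/500 + 57/500 → 37/250
merge 23/200 + 63/500 → 241/1000
merge 37/250 + 153/1000 → 301/1000
merge 107/500 + 241/1000 → 91/200
merge 61/250 + 301/1000 → 109/200
merge 91/200 + 109/200 → 1
L = 37/250 + 241/1000 + 301/1000 + 91/200 + 109/200 + 1 = 269/100 = 2.69 bits/symbol.

2.69 bits/symbol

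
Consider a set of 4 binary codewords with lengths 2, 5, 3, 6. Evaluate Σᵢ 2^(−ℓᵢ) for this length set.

0.421875

With common denominator 2^6 = 64: Σ 2^(−ℓᵢ) = 16/64 + 2/64 + 8/64 + 1/64 = 27/64 = 0.421875.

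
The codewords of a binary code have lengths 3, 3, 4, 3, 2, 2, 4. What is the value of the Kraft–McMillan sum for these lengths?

1

With common denominator 2^4 = 16: Σ 2^(−ℓᵢ) = 2/16 + 2/16 + 1/16 + 2/16 + 4/16 + 4/16 + 1/16 = 16/16 = 1.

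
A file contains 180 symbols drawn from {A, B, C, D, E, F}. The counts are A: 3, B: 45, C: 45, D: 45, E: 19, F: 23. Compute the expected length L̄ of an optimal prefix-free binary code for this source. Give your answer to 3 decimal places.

2.372 bits/symbol

Probabilities are the counts divided by 180.
Repeatedly combine the two least-probable nodes; the expected code length is the sum of the merged weights.
merge 1/60 + 19/180 → 11/90
merge 11/90 + 23/180 → 1/4
merge 1/4 + 1/4 → 1/2
merge 1/4 + 1/4 → 1/2
merge 1/2 + 1/2 → 1
L = 11/90 + 1/4 + 1/2 + 1/2 + 1 = 427/180 ≈ 2.372 bits/symbol.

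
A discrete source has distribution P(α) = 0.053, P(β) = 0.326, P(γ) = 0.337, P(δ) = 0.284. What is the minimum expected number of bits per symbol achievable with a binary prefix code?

2 bits/symbol

Repeatedly combine the two least-probable nodes; the expected code length is the sum of the merged weights.
merge 53/1000 + 71/250 → 337/1000
merge 163/500 + 337/1000 → 663/1000
merge 337/1000 + 663/1000 → 1
L = 337/1000 + 663/1000 + 1 = 2 bits/symbol.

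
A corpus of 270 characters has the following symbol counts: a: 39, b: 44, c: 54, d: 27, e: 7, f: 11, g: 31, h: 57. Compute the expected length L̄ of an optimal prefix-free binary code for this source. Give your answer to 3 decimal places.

2.822 bits/symbol

Probabilities are the counts divided by 270.
Repeatedly combine the two least-probable nodes; the expected code length is the sum of the merged weights.
merge 7/270 + 11/270 → 1/15
merge 1/15 + 1/10 → 1/6
merge 31/270 + 13/90 → 7/27
merge 22/135 + 1/6 → 89/270
merge 1/5 + 19/90 → 37/90
merge 7/27 + 89/270 → 53/90
merge 37/90 + 53/90 → 1
L = 1/15 + 1/6 + 7/27 + 89/270 + 37/90 + 53/90 + 1 = 127/45 ≈ 2.822 bits/symbol.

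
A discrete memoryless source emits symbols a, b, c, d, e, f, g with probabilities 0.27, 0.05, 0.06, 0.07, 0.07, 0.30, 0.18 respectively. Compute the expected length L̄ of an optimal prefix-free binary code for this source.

Repeatedly combine the two least-probable nodes; the expected code length is the sum of the merged weights.
merge 1/20 + 3/50 → 11/100
merge 7/100 + 7/100 → 7/50
merge 11/100 + 7/50 → 1/4
merge 9/50 + 1/4 → 43/100
merge 27/100 + 3/10 → 57/100
merge 43/100 + 57/100 → 1
L = 11/100 + 7/50 + 1/4 + 43/100 + 57/100 + 1 = 5/2 = 2.5 bits/symbol.

2.5 bits/symbol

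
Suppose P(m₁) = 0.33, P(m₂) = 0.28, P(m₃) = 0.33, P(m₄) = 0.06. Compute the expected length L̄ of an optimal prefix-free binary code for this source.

2 bits/symbol

Repeatedly combine the two least-probable nodes; the expected code length is the sum of the merged weights.
merge 3/50 + 7/25 → 17/50
merge 33/100 + 33/100 → 33/50
merge 17/50 + 33/50 → 1
L = 17/50 + 33/50 + 1 = 2 bits/symbol.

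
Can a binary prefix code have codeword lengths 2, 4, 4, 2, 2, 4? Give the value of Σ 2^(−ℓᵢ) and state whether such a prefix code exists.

With common denominator 2^4 = 16: Σ 2^(−ℓᵢ) = 4/16 + 1/16 + 1/16 + 4/16 + 4/16 + 1/16 = 15/16 = 0.9375.
Kraft's inequality requires Σ ≤ 1; here Σ = 0.9375 ≤ 1, so such a prefix code exists.

0.9375; yes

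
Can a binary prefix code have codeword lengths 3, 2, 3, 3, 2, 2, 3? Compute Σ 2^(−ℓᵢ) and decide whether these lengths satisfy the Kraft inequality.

1.25; no

With common denominator 2^3 = 8: Σ 2^(−ℓᵢ) = 1/8 + 2/8 + 1/8 + 1/8 + 2/8 + 2/8 + 1/8 = 10/8 = 1.25.
Kraft's inequality requires Σ ≤ 1; here Σ = 1.25 > 1, so no such prefix code exists.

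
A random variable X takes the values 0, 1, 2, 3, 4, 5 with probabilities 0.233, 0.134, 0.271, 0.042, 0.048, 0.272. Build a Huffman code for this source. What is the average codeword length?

Repeatedly combine the two least-probable nodes; the expected code length is the sum of the merged weights.
merge 21/500 + 6/125 → 9/100
merge 9/100 + 67/500 → 28/125
merge 28/125 + 233/1000 → 457/1000
merge 271/1000 + 34/125 → 543/1000
merge 457/1000 + 543/1000 → 1
L = 9/100 + 28/125 + 457/1000 + 543/1000 + 1 = 1157/500 = 2.314 bits/symbol.

2.314 bits/symbol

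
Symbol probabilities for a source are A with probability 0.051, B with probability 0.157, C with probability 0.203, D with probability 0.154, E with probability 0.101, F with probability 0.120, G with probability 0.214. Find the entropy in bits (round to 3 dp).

H = −Σ pᵢ log₂ pᵢ.
−0.051·log₂(0.051) = 0.2190
−0.157·log₂(0.157) = 0.4194
−0.203·log₂(0.203) = 0.4670
−0.154·log₂(0.154) = 0.4156
−0.101·log₂(0.101) = 0.3341
−0.120·log₂(0.120) = 0.3671
−0.214·log₂(0.214) = 0.4760
Sum ≈ 2.6981 → 2.698 bits.

2.698 bits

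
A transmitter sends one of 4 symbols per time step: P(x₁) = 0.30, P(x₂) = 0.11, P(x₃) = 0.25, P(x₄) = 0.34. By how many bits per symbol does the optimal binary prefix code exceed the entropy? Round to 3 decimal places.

Entropy H = −Σ p log₂ p ≈ 1.9006 bits.
Huffman merges: 11/100+1/4→9/25; 3/10+17/50→16/25; 9/25+16/25→1. L = 2 ≈ 2.0000.
L − H = 2.0000 − 1.9006 = 0.099 bits.

0.099 bits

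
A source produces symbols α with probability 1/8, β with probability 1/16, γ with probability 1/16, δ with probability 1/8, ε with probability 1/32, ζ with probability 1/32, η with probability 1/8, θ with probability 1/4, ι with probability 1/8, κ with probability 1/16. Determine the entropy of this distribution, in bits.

Each probability is a power of 1/2, so log₂(1/p) is an integer.
H = Σ p·log₂(1/p) = 1/8·3 + 1/16·4 + 1/16·4 + 1/8·3 + 1/32·5 + 1/32·5 + 1/8·3 + 1/4·2 + 1/8·3 + 1/16·4 = 3.0625 bits.

3.0625 bits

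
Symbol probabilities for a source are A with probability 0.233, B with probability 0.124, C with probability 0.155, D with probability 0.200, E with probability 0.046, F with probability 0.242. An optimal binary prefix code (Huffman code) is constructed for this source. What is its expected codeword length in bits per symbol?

Repeatedly combine the two least-probable nodes; the expected code length is the sum of the merged weights.
merge 23/500 + 31/250 → 17/100
merge 31/200 + 17/100 → 13/40
merge 1/5 + 233/1000 → 433/1000
merge 121/500 + 13/40 → 567/1000
merge 433/1000 + 567/1000 → 1
L = 17/100 + 13/40 + 433/1000 + 567/1000 + 1 = 499/200 = 2.495 bits/symbol.

2.495 bits/symbol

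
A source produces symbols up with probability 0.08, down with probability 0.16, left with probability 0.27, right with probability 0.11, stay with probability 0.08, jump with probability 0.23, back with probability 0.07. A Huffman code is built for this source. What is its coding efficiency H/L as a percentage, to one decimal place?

Entropy H = −Σ p log₂ p ≈ 2.6226 bits.
Huffman merges: 7/100+2/25→3/20; 2/25+11/100→19/100; 3/20+4/25→31/100; 19/100+23/100→21/50; 27/100+31/100→29/50; 21/50+29/50→1. L = 53/20 ≈ 2.6500.
Efficiency = H/L = 2.6226/2.6500 = 99.0%.

99.0%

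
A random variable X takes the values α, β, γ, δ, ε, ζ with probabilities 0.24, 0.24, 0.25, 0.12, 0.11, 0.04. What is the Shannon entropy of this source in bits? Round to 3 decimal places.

2.391 bits

H = −Σ pᵢ log₂ pᵢ.
−0.24·log₂(0.24) = 0.4941
−0.24·log₂(0.24) = 0.4941
−0.25·log₂(0.25) = 0.5000
−0.12·log₂(0.12) = 0.3671
−0.11·log₂(0.11) = 0.3503
−0.04·log₂(0.04) = 0.1858
Sum ≈ 2.3914 → 2.391 bits.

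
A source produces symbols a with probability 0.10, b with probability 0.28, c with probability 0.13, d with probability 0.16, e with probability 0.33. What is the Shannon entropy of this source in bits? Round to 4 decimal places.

2.1799 bits

H = −Σ pᵢ log₂ pᵢ.
−0.10·log₂(0.10) = 0.3322
−0.28·log₂(0.28) = 0.5142
−0.13·log₂(0.13) = 0.3826
−0.16·log₂(0.16) = 0.4230
−0.33·log₂(0.33) = 0.5278
Sum ≈ 2.1799 → 2.1799 bits.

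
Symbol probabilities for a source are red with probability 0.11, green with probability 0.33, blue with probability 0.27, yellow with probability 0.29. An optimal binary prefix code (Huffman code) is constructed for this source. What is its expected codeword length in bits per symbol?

2 bits/symbol

Repeatedly combine the two least-probable nodes; the expected code length is the sum of the merged weights.
merge 11/100 + 27/100 → 19/50
merge 29/100 + 33/100 → 31/50
merge 19/50 + 31/50 → 1
L = 19/50 + 31/50 + 1 = 2 bits/symbol.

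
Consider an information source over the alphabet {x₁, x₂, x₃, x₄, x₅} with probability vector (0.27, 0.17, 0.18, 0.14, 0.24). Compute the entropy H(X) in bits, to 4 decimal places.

2.2812 bits

H = −Σ pᵢ log₂ pᵢ.
−0.27·log₂(0.27) = 0.5100
−0.17·log₂(0.17) = 0.4346
−0.18·log₂(0.18) = 0.4453
−0.14·log₂(0.14) = 0.3971
−0.24·log₂(0.24) = 0.4941
Sum ≈ 2.2812 → 2.2812 bits.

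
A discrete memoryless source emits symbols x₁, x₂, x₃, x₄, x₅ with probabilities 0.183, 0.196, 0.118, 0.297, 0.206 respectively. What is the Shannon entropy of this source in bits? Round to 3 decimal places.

H = −Σ pᵢ log₂ pᵢ.
−0.183·log₂(0.183) = 0.4484
−0.196·log₂(0.196) = 0.4608
−0.118·log₂(0.118) = 0.3638
−0.297·log₂(0.297) = 0.5202
−0.206·log₂(0.206) = 0.4695
Sum ≈ 2.2627 → 2.263 bits.

2.263 bits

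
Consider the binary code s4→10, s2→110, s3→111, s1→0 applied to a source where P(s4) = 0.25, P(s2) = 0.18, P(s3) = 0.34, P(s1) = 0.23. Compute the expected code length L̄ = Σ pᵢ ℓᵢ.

2.29 bits/symbol

L̄ = Σ pᵢ·ℓᵢ = 0.25·2 + 0.18·3 + 0.34·3 + 0.23·1 = 2.29 bits/symbol.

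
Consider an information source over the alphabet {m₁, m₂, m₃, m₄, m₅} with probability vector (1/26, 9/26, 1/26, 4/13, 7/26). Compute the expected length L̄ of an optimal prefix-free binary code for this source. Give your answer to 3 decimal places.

Repeatedly combine the two least-probable nodes; the expected code length is the sum of the merged weights.
merge 1/26 + 1/26 → 1/13
merge 1/13 + 7/26 → 9/26
merge 4/13 + 9/26 → 17/26
merge 9/26 + 17/26 → 1
L = 1/13 + 9/26 + 17/26 + 1 = 27/13 ≈ 2.077 bits/symbol.

2.077 bits/symbol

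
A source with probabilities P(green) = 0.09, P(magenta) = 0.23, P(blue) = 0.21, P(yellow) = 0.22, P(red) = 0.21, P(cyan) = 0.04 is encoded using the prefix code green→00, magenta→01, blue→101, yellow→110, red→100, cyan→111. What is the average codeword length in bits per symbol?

2.68 bits/symbol

L̄ = Σ pᵢ·ℓᵢ = 0.09·2 + 0.23·2 + 0.21·3 + 0.22·3 + 0.21·3 + 0.04·3 = 2.68 bits/symbol.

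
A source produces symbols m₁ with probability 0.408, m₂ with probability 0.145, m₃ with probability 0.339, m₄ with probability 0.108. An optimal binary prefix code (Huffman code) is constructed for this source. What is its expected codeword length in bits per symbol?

Repeatedly combine the two least-probable nodes; the expected code length is the sum of the merged weights.
merge 27/250 + 29/200 → 253/1000
merge 253/1000 + 339/1000 → 74/125
merge 51/125 + 74/125 → 1
L = 253/1000 + 74/125 + 1 = 369/200 = 1.845 bits/symbol.

1.845 bits/symbol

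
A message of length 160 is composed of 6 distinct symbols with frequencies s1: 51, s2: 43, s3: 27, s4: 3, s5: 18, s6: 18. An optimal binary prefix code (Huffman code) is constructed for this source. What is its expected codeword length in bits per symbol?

Probabilities are the counts divided by 160.
Repeatedly combine the two least-probable nodes; the expected code length is the sum of the merged weights.
merge 3/160 + 9/80 → 21/160
merge 9/80 + 21/160 → 39/160
merge 27/160 + 39/160 → 33/80
merge 43/160 + 51/160 → 47/80
merge 33/80 + 47/80 → 1
L = 21/160 + 39/160 + 33/80 + 47/80 + 1 = 19/8 = 2.375 bits/symbol.

2.375 bits/symbol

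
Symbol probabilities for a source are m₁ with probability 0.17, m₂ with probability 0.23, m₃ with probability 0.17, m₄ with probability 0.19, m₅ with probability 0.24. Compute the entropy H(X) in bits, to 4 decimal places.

H = −Σ pᵢ log₂ pᵢ.
−0.17·log₂(0.17) = 0.4346
−0.23·log₂(0.23) = 0.4877
−0.17·log₂(0.17) = 0.4346
−0.19·log₂(0.19) = 0.4552
−0.24·log₂(0.24) = 0.4941
Sum ≈ 2.3062 → 2.3062 bits.

2.3062 bits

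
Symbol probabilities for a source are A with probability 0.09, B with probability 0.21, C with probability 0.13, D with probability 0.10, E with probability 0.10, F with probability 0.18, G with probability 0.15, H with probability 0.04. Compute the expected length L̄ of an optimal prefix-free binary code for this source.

Repeatedly combine the two least-probable nodes; the expected code length is the sum of the merged weights.
merge 1/25 + 9/100 → 13/100
merge 1/10 + 1/10 → 1/5
merge 13/100 + 13/100 → 13/50
merge 3/20 + 9/50 → 33/100
merge 1/5 + 21/100 → 41/100
merge 13/50 + 33/100 → 59/100
merge 41/100 + 59/100 → 1
L = 13/100 + 1/5 + 13/50 + 33/100 + 41/100 + 59/100 + 1 = 73/25 = 2.92 bits/symbol.

2.92 bits/symbol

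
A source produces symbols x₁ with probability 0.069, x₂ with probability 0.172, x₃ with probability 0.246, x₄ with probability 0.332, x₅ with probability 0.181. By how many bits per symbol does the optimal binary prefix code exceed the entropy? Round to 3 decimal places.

Entropy H = −Σ p log₂ p ≈ 2.1751 bits.
Huffman merges: 69/1000+43/250→241/1000; 181/1000+241/1000→211/500; 123/500+83/250→289/500; 211/500+289/500→1. L = 2241/1000 ≈ 2.2410.
L − H = 2.2410 − 2.1751 = 0.066 bits.

0.066 bits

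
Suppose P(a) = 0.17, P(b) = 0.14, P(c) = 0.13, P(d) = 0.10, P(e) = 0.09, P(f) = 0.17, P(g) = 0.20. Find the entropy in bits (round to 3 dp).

H = −Σ pᵢ log₂ pᵢ.
−0.17·log₂(0.17) = 0.4346
−0.14·log₂(0.14) = 0.3971
−0.13·log₂(0.13) = 0.3826
−0.10·log₂(0.10) = 0.3322
−0.09·log₂(0.09) = 0.3127
−0.17·log₂(0.17) = 0.4346
−0.20·log₂(0.20) = 0.4644
Sum ≈ 2.7582 → 2.758 bits.

2.758 bits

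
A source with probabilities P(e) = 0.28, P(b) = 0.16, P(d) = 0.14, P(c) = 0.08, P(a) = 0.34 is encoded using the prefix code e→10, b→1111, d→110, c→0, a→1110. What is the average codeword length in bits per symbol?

3.06 bits/symbol

L̄ = Σ pᵢ·ℓᵢ = 0.28·2 + 0.16·4 + 0.14·3 + 0.08·1 + 0.34·4 = 3.06 bits/symbol.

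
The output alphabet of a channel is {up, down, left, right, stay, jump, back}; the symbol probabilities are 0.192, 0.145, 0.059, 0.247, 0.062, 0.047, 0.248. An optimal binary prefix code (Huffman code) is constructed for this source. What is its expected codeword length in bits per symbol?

2.587 bits/symbol

Repeatedly combine the two least-probable nodes; the expected code length is the sum of the merged weights.
merge 47/1000 + 59/1000 → 53/500
merge 31/500 + 53/500 → 21/125
merge 29/200 + 21/125 → 313/1000
merge 24/125 + 247/1000 → 439/1000
merge 31/125 + 313/1000 → 561/1000
merge 439/1000 + 561/1000 → 1
L = 53/500 + 21/125 + 313/1000 + 439/1000 + 561/1000 + 1 = 2587/1000 = 2.587 bits/symbol.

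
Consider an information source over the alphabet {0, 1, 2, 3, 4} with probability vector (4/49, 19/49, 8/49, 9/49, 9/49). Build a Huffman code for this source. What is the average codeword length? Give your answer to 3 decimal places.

2.224 bits/symbol

Repeatedly combine the two least-probable nodes; the expected code length is the sum of the merged weights.
merge 4/49 + 8/49 → 12/49
merge 9/49 + 9/49 → 18/49
merge 12/49 + 18/49 → 30/49
merge 19/49 + 30/49 → 1
L = 12/49 + 18/49 + 30/49 + 1 = 109/49 ≈ 2.224 bits/symbol.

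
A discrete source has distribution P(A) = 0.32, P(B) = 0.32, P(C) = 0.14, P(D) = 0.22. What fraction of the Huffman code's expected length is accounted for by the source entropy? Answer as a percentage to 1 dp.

Entropy H = −Σ p log₂ p ≈ 1.9298 bits.
Huffman merges: 7/50+11/50→9/25; 8/25+8/25→16/25; 9/25+16/25→1. L = 2 ≈ 2.0000.
Efficiency = H/L = 1.9298/2.0000 = 96.5%.

96.5%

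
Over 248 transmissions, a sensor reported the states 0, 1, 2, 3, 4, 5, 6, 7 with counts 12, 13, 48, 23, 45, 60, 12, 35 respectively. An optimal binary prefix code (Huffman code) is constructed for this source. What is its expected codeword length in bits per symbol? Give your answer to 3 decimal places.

Probabilities are the counts divided by 248.
Repeatedly combine the two least-probable nodes; the expected code length is the sum of the merged weights.
merge 3/62 + 3/62 → 3/31
merge 13/248 + 23/248 → 9/62
merge 3/31 + 35/248 → 59/248
merge 9/62 + 45/248 → 81/248
merge 6/31 + 59/248 → 107/248
merge 15/62 + 81/248 → 141/248
merge 107/248 + 141/248 → 1
L = 3/31 + 9/62 + 59/248 + 81/248 + 107/248 + 141/248 + 1 = 87/31 ≈ 2.806 bits/symbol.

2.806 bits/symbol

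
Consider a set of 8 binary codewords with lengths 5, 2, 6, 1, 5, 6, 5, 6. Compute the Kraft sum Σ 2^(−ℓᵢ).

0.890625

With common denominator 2^6 = 64: Σ 2^(−ℓᵢ) = 2/64 + 16/64 + 1/64 + 32/64 + 2/64 + 1/64 + 2/64 + 1/64 = 57/64 = 0.890625.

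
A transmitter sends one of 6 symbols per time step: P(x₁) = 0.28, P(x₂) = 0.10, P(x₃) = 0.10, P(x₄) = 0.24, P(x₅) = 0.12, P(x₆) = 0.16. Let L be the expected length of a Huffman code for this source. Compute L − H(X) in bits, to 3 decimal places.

0.017 bits

Entropy H = −Σ p log₂ p ≈ 2.4628 bits.
Huffman merges: 1/10+1/10→1/5; 3/25+4/25→7/25; 1/5+6/25→11/25; 7/25+7/25→14/25; 11/25+14/25→1. L = 62/25 ≈ 2.4800.
L − H = 2.4800 − 2.4628 = 0.017 bits.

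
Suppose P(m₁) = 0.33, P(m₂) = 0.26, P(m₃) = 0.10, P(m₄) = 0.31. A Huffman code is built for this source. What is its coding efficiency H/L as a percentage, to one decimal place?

Entropy H = −Σ p log₂ p ≈ 1.8891 bits.
Huffman merges: 1/10+13/50→9/25; 31/100+33/100→16/25; 9/25+16/25→1. L = 2 ≈ 2.0000.
Efficiency = H/L = 1.8891/2.0000 = 94.5%.

94.5%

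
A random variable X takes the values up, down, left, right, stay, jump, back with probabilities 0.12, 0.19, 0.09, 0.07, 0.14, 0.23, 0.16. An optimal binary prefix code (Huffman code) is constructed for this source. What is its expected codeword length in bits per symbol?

2.74 bits/symbol

Repeatedly combine the two least-probable nodes; the expected code length is the sum of the merged weights.
merge 7/100 + 9/100 → 4/25
merge 3/25 + 7/50 → 13/50
merge 4/25 + 4/25 → 8/25
merge 19/100 + 23/100 → 21/50
merge 13/50 + 8/25 → 29/50
merge 21/50 + 29/50 → 1
L = 4/25 + 13/50 + 8/25 + 21/50 + 29/50 + 1 = 137/50 = 2.74 bits/symbol.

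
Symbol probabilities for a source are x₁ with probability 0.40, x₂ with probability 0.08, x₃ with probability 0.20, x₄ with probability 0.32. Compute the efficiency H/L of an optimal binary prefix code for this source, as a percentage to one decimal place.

96.3%

Entropy H = −Σ p log₂ p ≈ 1.8107 bits.
Huffman merges: 2/25+1/5→7/25; 7/25+8/25→3/5; 2/5+3/5→1. L = 47/25 ≈ 1.8800.
Efficiency = H/L = 1.8107/1.8800 = 96.3%.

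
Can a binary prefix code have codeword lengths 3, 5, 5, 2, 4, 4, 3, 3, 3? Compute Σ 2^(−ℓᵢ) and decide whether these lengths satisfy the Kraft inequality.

0.9375; yes

With common denominator 2^5 = 32: Σ 2^(−ℓᵢ) = 4/32 + 1/32 + 1/32 + 8/32 + 2/32 + 2/32 + 4/32 + 4/32 + 4/32 = 30/32 = 0.9375.
Kraft's inequality requires Σ ≤ 1; here Σ = 0.9375 ≤ 1, so such a prefix code exists.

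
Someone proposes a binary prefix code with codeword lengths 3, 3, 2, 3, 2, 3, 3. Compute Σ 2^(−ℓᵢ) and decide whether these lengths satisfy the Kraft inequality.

1.125; no

With common denominator 2^3 = 8: Σ 2^(−ℓᵢ) = 1/8 + 1/8 + 2/8 + 1/8 + 2/8 + 1/8 + 1/8 = 9/8 = 1.125.
Kraft's inequality requires Σ ≤ 1; here Σ = 1.125 > 1, so no such prefix code exists.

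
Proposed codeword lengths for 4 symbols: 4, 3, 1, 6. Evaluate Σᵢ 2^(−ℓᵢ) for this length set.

With common denominator 2^6 = 64: Σ 2^(−ℓᵢ) = 4/64 + 8/64 + 32/64 + 1/64 = 45/64 = 0.703125.

0.703125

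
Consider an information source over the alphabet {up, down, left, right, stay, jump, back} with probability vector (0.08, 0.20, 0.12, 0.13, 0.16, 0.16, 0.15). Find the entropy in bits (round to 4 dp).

H = −Σ pᵢ log₂ pᵢ.
−0.08·log₂(0.08) = 0.2915
−0.20·log₂(0.20) = 0.4644
−0.12·log₂(0.12) = 0.3671
−0.13·log₂(0.13) = 0.3826
−0.16·log₂(0.16) = 0.4230
−0.16·log₂(0.16) = 0.4230
−0.15·log₂(0.15) = 0.4105
Sum ≈ 2.7622 → 2.7622 bits.

2.7622 bits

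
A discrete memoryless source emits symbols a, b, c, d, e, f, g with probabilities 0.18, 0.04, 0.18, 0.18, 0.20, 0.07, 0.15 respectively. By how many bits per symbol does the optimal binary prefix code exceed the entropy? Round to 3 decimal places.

0.065 bits

Entropy H = −Σ p log₂ p ≈ 2.6652 bits.
Huffman merges: 1/25+7/100→11/100; 11/100+3/20→13/50; 9/50+9/50→9/25; 9/50+1/5→19/50; 13/50+9/25→31/50; 19/50+31/50→1. L = 273/100 ≈ 2.7300.
L − H = 2.7300 − 2.6652 = 0.065 bits.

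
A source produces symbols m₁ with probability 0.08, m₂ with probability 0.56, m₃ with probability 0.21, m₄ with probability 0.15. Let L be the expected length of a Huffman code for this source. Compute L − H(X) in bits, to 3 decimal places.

Entropy H = −Σ p log₂ p ≈ 1.6433 bits.
Huffman merges: 2/25+3/20→23/100; 21/100+23/100→11/25; 11/25+14/25→1. L = 167/100 ≈ 1.6700.
L − H = 1.6700 − 1.6433 = 0.027 bits.

0.027 bits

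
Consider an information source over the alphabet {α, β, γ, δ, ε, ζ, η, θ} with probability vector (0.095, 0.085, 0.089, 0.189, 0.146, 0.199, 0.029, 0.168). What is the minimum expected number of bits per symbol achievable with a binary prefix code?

2.91 bits/symbol

Repeatedly combine the two least-probable nodes; the expected code length is the sum of the merged weights.
merge 29/1000 + 17/200 → 57/500
merge 89/1000 + 19/200 → 23/125
merge 57/500 + 73/500 → 13/50
merge 21/125 + 23/125 → 44/125
merge 189/1000 + 199/1000 → 97/250
merge 13/50 + 44/125 → 153/250
merge 97/250 + 153/250 → 1
L = 57/500 + 23/125 + 13/50 + 44/125 + 97/250 + 153/250 + 1 = 291/100 = 2.91 bits/symbol.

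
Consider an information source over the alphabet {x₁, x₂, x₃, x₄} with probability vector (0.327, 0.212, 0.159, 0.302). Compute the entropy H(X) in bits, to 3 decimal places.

1.945 bits

H = −Σ pᵢ log₂ pᵢ.
−0.327·log₂(0.327) = 0.5273
−0.212·log₂(0.212) = 0.4744
−0.159·log₂(0.159) = 0.4218
−0.302·log₂(0.302) = 0.5217
Sum ≈ 1.9452 → 1.945 bits.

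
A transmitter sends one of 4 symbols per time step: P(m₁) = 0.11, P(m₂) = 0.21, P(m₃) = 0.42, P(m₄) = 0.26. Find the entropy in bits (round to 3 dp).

1.854 bits

H = −Σ pᵢ log₂ pᵢ.
−0.11·log₂(0.11) = 0.3503
−0.21·log₂(0.21) = 0.4728
−0.42·log₂(0.42) = 0.5256
−0.26·log₂(0.26) = 0.5053
Sum ≈ 1.8540 → 1.854 bits.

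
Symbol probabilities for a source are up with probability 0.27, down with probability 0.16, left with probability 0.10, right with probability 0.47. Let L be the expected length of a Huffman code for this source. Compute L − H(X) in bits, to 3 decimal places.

0.013 bits

Entropy H = −Σ p log₂ p ≈ 1.7772 bits.
Huffman merges: 1/10+4/25→13/50; 13/50+27/100→53/100; 47/100+53/100→1. L = 179/100 ≈ 1.7900.
L − H = 1.7900 − 1.7772 = 0.013 bits.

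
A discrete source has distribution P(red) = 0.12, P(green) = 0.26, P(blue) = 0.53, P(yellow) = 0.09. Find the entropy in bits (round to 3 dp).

1.670 bits

H = −Σ pᵢ log₂ pᵢ.
−0.12·log₂(0.12) = 0.3671
−0.26·log₂(0.26) = 0.5053
−0.53·log₂(0.53) = 0.4854
−0.09·log₂(0.09) = 0.3127
Sum ≈ 1.6705 → 1.670 bits.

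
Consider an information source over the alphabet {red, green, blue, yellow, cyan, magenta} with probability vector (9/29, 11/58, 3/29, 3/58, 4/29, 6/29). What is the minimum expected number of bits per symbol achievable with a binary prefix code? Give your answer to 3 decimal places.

Repeatedly combine the two least-probable nodes; the expected code length is the sum of the merged weights.
merge 3/58 + 3/29 → 9/58
merge 4/29 + 9/58 → 17/58
merge 11/58 + 6/29 → 23/58
merge 17/58 + 9/29 → 35/58
merge 23/58 + 35/58 → 1
L = 9/58 + 17/58 + 23/58 + 35/58 + 1 = 71/29 ≈ 2.448 bits/symbol.

2.448 bits/symbol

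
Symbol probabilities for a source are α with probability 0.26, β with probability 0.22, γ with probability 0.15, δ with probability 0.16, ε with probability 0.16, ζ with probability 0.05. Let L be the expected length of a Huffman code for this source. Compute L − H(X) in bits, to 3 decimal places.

Entropy H = −Σ p log₂ p ≈ 2.4585 bits.
Huffman merges: 1/20+3/20→1/5; 4/25+4/25→8/25; 1/5+11/50→21/50; 13/50+8/25→29/50; 21/50+29/50→1. L = 63/25 ≈ 2.5200.
L − H = 2.5200 − 2.4585 = 0.061 bits.

0.061 bits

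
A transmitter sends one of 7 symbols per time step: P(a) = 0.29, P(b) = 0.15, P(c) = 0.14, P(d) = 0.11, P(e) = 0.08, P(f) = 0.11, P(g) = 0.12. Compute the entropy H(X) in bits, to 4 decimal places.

H = −Σ pᵢ log₂ pᵢ.
−0.29·log₂(0.29) = 0.5179
−0.15·log₂(0.15) = 0.4105
−0.14·log₂(0.14) = 0.3971
−0.11·log₂(0.11) = 0.3503
−0.08·log₂(0.08) = 0.2915
−0.11·log₂(0.11) = 0.3503
−0.12·log₂(0.12) = 0.3671
Sum ≈ 2.6847 → 2.6847 bits.

2.6847 bits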